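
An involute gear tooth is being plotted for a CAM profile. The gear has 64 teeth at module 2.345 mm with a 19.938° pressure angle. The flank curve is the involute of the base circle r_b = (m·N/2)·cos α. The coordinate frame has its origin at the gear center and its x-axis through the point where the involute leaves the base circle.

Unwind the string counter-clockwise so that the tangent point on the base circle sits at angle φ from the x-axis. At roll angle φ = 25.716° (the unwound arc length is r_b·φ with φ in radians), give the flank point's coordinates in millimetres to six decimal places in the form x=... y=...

pitch radius r_p = m·N/2 = 2.345·64/2 = 75.040000
base radius r_b = r_p·cos α = 75.040000·cos 19.938° = 70.542265
roll angle φ = 25.716° = 0.44882887 rad
x = r_b·(cos φ + φ·sin φ) = 70.542265·(0.90095589 + 0.44882887·0.43391070) = 77.293692
y = r_b·(sin φ − φ·cos φ) = 70.542265·(0.43391070 − 0.44882887·0.90095589) = 2.083514

x=77.293692 y=2.083514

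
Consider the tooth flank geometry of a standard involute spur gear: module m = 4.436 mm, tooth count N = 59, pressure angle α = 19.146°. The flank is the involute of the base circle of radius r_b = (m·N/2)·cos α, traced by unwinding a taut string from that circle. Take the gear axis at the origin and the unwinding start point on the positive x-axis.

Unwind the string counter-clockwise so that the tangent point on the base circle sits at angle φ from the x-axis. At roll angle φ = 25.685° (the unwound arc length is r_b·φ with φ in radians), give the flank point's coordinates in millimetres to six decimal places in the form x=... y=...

x=135.428151 y=3.638293

pitch radius r_p = m·N/2 = 4.436·59/2 = 130.862000
base radius r_b = r_p·cos α = 130.862000·cos 19.146° = 123.623486
roll angle φ = 25.685° = 0.44828782 rad
x = r_b·(cos φ + φ·sin φ) = 123.623486·(0.90119052 + 0.44828782·0.43342317) = 135.428151
y = r_b·(sin φ − φ·cos φ) = 123.623486·(0.43342317 − 0.44828782·0.90119052) = 3.638293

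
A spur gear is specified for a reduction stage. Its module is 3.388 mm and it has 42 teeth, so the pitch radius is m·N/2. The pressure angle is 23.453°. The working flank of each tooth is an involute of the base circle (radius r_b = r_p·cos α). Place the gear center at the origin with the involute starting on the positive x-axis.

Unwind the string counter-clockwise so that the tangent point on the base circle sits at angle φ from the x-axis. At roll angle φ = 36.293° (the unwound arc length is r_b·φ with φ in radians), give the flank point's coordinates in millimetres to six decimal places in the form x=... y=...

pitch radius r_p = m·N/2 = 3.388·42/2 = 71.148000
base radius r_b = r_p·cos α = 71.148000·cos 23.453° = 65.270240
roll angle φ = 36.293° = 0.63343235 rad
x = r_b·(cos φ + φ·sin φ) = 65.270240·(0.80600060 + 0.63343235·0.59191471) = 77.080142
y = r_b·(sin φ − φ·cos φ) = 65.270240·(0.59191471 − 0.63343235·0.80600060) = 5.310900

x=77.080142 y=5.310900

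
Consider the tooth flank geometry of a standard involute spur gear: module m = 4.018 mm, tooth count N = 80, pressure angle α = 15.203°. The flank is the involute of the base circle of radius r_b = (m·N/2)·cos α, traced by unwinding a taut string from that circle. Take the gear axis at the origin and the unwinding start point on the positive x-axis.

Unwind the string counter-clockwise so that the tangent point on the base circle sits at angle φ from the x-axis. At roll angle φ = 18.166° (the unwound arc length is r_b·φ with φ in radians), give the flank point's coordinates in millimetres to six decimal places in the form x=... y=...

x=162.695888 y=1.631230

pitch radius r_p = m·N/2 = 4.018·80/2 = 160.720000
base radius r_b = r_p·cos α = 160.720000·cos 15.203° = 155.095244
roll angle φ = 18.166° = 0.31705651 rad
x = r_b·(cos φ + φ·sin φ) = 155.095244·(0.95015723 + 0.31705651·0.31177114) = 162.695888
y = r_b·(sin φ − φ·cos φ) = 155.095244·(0.31177114 − 0.31705651·0.95015723) = 1.631230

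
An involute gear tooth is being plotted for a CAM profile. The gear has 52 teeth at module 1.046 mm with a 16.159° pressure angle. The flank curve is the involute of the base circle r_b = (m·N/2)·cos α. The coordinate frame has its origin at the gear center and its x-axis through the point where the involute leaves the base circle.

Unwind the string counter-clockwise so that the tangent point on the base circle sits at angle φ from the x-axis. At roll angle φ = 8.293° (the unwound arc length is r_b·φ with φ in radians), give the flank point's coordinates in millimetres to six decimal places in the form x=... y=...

pitch radius r_p = m·N/2 = 1.046·52/2 = 27.196000
base radius r_b = r_p·cos α = 27.196000·cos 16.159° = 26.121570
roll angle φ = 8.293° = 0.14474015 rad
x = r_b·(cos φ + φ·sin φ) = 26.121570·(0.98954342 + 0.14474015·0.14423531) = 26.393758
y = r_b·(sin φ − φ·cos φ) = 26.121570·(0.14423531 − 0.14474015·0.98954342) = 0.026347

x=26.393758 y=0.026347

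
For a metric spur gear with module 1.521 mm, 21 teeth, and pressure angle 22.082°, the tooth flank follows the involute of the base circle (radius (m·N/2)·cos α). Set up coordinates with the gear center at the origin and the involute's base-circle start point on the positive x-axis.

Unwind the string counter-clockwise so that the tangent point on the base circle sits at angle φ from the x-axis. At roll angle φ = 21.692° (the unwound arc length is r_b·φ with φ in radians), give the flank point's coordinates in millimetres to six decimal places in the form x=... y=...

x=15.821920 y=0.263879

pitch radius r_p = m·N/2 = 1.521·21/2 = 15.970500
base radius r_b = r_p·cos α = 15.970500·cos 22.082° = 14.799012
roll angle φ = 21.692° = 0.37859682 rad
x = r_b·(cos φ + φ·sin φ) = 14.799012·(0.92918419 + 0.37859682·0.36961702) = 15.821920
y = r_b·(sin φ − φ·cos φ) = 14.799012·(0.36961702 − 0.37859682·0.92918419) = 0.263879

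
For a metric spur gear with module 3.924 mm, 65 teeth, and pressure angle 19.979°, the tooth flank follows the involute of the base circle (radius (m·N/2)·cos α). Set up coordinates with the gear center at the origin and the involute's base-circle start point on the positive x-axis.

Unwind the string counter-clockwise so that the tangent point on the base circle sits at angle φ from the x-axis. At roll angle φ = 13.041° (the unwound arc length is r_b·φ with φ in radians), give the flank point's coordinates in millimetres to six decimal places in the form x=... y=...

x=122.919464 y=0.468649

pitch radius r_p = m·N/2 = 3.924·65/2 = 127.530000
base radius r_b = r_p·cos α = 127.530000·cos 19.979° = 119.854979
roll angle φ = 13.041° = 0.22760839 rad
x = r_b·(cos φ + φ·sin φ) = 119.854979·(0.97420884 + 0.22760839·0.22564824) = 122.919464
y = r_b·(sin φ − φ·cos φ) = 119.854979·(0.22564824 − 0.22760839·0.97420884) = 0.468649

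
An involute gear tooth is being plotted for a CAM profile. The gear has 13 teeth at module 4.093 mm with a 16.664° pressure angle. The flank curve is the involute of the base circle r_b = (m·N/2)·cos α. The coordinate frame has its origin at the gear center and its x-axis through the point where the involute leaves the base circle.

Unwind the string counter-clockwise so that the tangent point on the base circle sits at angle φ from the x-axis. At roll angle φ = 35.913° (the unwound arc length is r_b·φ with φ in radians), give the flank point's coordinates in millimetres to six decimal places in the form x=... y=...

pitch radius r_p = m·N/2 = 4.093·13/2 = 26.604500
base radius r_b = r_p·cos α = 26.604500·cos 16.664° = 25.487187
roll angle φ = 35.913° = 0.62680009 rad
x = r_b·(cos φ + φ·sin φ) = 25.487187·(0.80990858 + 0.62680009·0.58655613) = 30.012743
y = r_b·(sin φ − φ·cos φ) = 25.487187·(0.58655613 − 0.62680009·0.80990858) = 2.011076

x=30.012743 y=2.011076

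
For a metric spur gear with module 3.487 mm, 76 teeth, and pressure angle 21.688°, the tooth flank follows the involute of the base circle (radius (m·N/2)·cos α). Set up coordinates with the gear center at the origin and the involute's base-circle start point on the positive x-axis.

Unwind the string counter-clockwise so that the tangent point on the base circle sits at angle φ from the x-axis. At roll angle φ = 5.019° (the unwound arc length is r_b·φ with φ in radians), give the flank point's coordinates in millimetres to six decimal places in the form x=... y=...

x=123.597392 y=0.027566

pitch radius r_p = m·N/2 = 3.487·76/2 = 132.506000
base radius r_b = r_p·cos α = 132.506000·cos 21.688° = 123.125899
roll angle φ = 5.019° = 0.08759808 rad
x = r_b·(cos φ + φ·sin φ) = 123.125899·(0.99616574 + 0.08759808·0.08748609) = 123.597392
y = r_b·(sin φ − φ·cos φ) = 123.125899·(0.08748609 − 0.08759808·0.99616574) = 0.027566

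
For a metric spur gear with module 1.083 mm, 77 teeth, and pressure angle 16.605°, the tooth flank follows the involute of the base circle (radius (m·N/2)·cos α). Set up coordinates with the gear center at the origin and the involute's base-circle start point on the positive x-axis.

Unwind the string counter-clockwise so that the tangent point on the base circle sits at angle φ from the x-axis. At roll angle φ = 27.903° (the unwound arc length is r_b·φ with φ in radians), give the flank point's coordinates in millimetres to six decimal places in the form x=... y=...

pitch radius r_p = m·N/2 = 1.083·77/2 = 41.695500
base radius r_b = r_p·cos α = 41.695500·cos 16.605° = 39.956699
roll angle φ = 27.903° = 0.48699922 rad
x = r_b·(cos φ + φ·sin φ) = 39.956699·(0.88374113 + 0.48699922·0.46797609) = 44.417670
y = r_b·(sin φ − φ·cos φ) = 39.956699·(0.46797609 − 0.48699922·0.88374113) = 1.502166

x=44.417670 y=1.502166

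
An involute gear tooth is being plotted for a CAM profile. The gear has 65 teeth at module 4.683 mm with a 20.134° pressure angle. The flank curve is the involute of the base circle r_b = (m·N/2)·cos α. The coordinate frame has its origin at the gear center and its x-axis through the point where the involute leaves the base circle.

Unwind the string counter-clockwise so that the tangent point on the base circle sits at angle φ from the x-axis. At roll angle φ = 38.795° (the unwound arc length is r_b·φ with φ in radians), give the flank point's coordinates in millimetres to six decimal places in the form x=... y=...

x=171.993415 y=14.119435

pitch radius r_p = m·N/2 = 4.683·65/2 = 152.197500
base radius r_b = r_p·cos α = 152.197500·cos 20.134° = 142.896734
roll angle φ = 38.795° = 0.67710048 rad
x = r_b·(cos φ + φ·sin φ) = 142.896734·(0.77939264 + 0.67710048·0.62653580) = 171.993415
y = r_b·(sin φ − φ·cos φ) = 142.896734·(0.62653580 − 0.67710048·0.77939264) = 14.119435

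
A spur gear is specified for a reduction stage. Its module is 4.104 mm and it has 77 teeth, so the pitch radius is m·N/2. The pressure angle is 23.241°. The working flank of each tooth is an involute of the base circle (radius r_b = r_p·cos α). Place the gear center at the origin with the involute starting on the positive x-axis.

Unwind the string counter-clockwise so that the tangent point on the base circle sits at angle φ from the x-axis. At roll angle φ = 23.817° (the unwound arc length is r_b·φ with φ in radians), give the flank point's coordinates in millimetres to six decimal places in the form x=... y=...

pitch radius r_p = m·N/2 = 4.104·77/2 = 158.004000
base radius r_b = r_p·cos α = 158.004000·cos 23.241° = 145.182482
roll angle φ = 23.817° = 0.41568507 rad
x = r_b·(cos φ + φ·sin φ) = 145.182482·(0.91483989 + 0.41568507·0.40381675) = 157.189144
y = r_b·(sin φ − φ·cos φ) = 145.182482·(0.40381675 − 0.41568507·0.91483989) = 3.416357

x=157.189144 y=3.416357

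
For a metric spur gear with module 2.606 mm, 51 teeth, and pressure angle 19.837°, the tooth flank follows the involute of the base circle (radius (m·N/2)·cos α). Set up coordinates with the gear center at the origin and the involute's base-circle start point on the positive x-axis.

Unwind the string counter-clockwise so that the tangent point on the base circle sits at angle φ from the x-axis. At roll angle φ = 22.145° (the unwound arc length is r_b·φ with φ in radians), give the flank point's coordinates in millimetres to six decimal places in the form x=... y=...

x=67.005876 y=1.185180

pitch radius r_p = m·N/2 = 2.606·51/2 = 66.453000
base radius r_b = r_p·cos α = 66.453000·cos 19.837° = 62.509800
roll angle φ = 22.145° = 0.38650316 rad
x = r_b·(cos φ + φ·sin φ) = 62.509800·(0.92623286 + 0.38650316·0.37695184) = 67.005876
y = r_b·(sin φ − φ·cos φ) = 62.509800·(0.37695184 − 0.38650316·0.92623286) = 1.185180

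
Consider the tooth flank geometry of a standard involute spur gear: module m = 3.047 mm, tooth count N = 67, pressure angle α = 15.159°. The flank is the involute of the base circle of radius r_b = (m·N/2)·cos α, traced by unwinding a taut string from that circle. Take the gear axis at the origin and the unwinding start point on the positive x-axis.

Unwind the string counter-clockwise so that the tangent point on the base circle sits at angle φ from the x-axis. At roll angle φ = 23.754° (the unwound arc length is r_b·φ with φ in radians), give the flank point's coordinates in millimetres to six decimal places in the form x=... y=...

x=106.629425 y=2.300246

pitch radius r_p = m·N/2 = 3.047·67/2 = 102.074500
base radius r_b = r_p·cos α = 102.074500·cos 15.159° = 98.522702
roll angle φ = 23.754° = 0.41458551 rad
x = r_b·(cos φ + φ·sin φ) = 98.522702·(0.91528336 + 0.41458551·0.40281059) = 106.629425
y = r_b·(sin φ − φ·cos φ) = 98.522702·(0.40281059 − 0.41458551·0.91528336) = 2.300246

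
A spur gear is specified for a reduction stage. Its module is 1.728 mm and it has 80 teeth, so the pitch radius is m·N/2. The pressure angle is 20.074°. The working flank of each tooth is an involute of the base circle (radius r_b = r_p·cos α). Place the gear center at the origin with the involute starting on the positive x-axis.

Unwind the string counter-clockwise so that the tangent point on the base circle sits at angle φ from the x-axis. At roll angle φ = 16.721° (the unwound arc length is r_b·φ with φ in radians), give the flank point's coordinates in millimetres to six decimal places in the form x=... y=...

pitch radius r_p = m·N/2 = 1.728·80/2 = 69.120000
base radius r_b = r_p·cos α = 69.120000·cos 20.074° = 64.920967
roll angle φ = 16.721° = 0.29183650 rad
x = r_b·(cos φ + φ·sin φ) = 64.920967·(0.95771711 + 0.29183650·0.28771156) = 67.626993
y = r_b·(sin φ − φ·cos φ) = 64.920967·(0.28771156 − 0.29183650·0.95771711) = 0.533309

x=67.626993 y=0.533309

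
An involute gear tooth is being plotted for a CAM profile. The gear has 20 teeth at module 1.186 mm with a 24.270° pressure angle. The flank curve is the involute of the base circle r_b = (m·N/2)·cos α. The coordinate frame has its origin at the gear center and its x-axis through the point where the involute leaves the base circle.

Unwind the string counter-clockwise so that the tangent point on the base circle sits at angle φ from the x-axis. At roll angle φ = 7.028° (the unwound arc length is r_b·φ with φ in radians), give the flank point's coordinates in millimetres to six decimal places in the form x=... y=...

x=10.892828 y=0.006641

pitch radius r_p = m·N/2 = 1.186·20/2 = 11.860000
base radius r_b = r_p·cos α = 11.860000·cos 24.270° = 10.811797
roll angle φ = 7.028° = 0.12266174 rad
x = r_b·(cos φ + φ·sin φ) = 10.811797·(0.99248648 + 0.12266174·0.12235438) = 10.892828
y = r_b·(sin φ − φ·cos φ) = 10.811797·(0.12235438 − 0.12266174·0.99248648) = 0.006641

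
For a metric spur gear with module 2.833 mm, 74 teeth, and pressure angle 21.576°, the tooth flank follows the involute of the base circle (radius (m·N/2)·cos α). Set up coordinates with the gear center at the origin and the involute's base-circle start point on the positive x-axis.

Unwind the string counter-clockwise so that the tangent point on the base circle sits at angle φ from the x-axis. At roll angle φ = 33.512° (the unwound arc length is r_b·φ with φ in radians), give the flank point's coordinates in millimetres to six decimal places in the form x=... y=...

x=112.750531 y=6.281742

pitch radius r_p = m·N/2 = 2.833·74/2 = 104.821000
base radius r_b = r_p·cos α = 104.821000·cos 21.576° = 97.476256
roll angle φ = 33.512° = 0.58489474 rad
x = r_b·(cos φ + φ·sin φ) = 97.476256·(0.83377021 + 0.58489474·0.55211162) = 112.750531
y = r_b·(sin φ − φ·cos φ) = 97.476256·(0.55211162 − 0.58489474·0.83377021) = 6.281742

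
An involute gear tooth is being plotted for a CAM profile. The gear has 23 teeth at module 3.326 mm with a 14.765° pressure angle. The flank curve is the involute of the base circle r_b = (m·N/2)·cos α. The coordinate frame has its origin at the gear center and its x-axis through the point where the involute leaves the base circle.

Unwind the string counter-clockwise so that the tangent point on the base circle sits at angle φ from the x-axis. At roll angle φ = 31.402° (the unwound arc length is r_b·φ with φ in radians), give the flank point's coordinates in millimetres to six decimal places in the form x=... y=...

x=42.130659 y=1.969329

pitch radius r_p = m·N/2 = 3.326·23/2 = 38.249000
base radius r_b = r_p·cos α = 38.249000·cos 14.765° = 36.985989
roll angle φ = 31.402° = 0.54806829 rad
x = r_b·(cos φ + φ·sin φ) = 36.985989·(0.85353261 + 0.54806829·0.52103943) = 42.130659
y = r_b·(sin φ − φ·cos φ) = 36.985989·(0.52103943 − 0.54806829·0.85353261) = 1.969329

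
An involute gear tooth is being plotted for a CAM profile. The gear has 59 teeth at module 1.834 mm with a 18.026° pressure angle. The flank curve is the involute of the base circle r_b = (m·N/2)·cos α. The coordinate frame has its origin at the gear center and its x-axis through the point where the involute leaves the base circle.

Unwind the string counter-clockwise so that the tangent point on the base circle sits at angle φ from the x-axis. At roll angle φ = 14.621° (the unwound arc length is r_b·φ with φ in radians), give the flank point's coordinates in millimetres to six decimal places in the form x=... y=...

x=53.095354 y=0.283123

pitch radius r_p = m·N/2 = 1.834·59/2 = 54.103000
base radius r_b = r_p·cos α = 54.103000·cos 18.026° = 51.447419
roll angle φ = 14.621° = 0.25518459 rad
x = r_b·(cos φ + φ·sin φ) = 51.447419·(0.96761672 + 0.25518459·0.25242403) = 53.095354
y = r_b·(sin φ − φ·cos φ) = 51.447419·(0.25242403 − 0.25518459·0.96761672) = 0.283123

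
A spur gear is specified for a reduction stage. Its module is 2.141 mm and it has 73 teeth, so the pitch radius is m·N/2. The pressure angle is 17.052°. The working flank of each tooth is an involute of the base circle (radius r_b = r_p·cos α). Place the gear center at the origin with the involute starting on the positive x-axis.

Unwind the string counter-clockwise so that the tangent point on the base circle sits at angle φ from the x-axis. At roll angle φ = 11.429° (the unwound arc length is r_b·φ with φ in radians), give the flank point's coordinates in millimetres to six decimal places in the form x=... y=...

x=76.182718 y=0.196875

pitch radius r_p = m·N/2 = 2.141·73/2 = 78.146500
base radius r_b = r_p·cos α = 78.146500·cos 17.052° = 74.711103
roll angle φ = 11.429° = 0.19947368 rad
x = r_b·(cos φ + φ·sin φ) = 74.711103·(0.98017101 + 0.19947368·0.19815347) = 76.182718
y = r_b·(sin φ − φ·cos φ) = 74.711103·(0.19815347 − 0.19947368·0.98017101) = 0.196875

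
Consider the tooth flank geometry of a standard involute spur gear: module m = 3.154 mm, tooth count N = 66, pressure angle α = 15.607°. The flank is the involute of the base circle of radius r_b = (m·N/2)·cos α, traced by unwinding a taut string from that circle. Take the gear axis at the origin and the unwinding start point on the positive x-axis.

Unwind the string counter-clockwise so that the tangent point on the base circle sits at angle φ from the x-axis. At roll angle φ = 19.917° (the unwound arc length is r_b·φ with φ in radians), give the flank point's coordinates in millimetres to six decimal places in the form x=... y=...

x=106.119380 y=1.386711

pitch radius r_p = m·N/2 = 3.154·66/2 = 104.082000
base radius r_b = r_p·cos α = 104.082000·cos 15.607° = 100.244466
roll angle φ = 19.917° = 0.34761723 rad
x = r_b·(cos φ + φ·sin φ) = 100.244466·(0.94018709 + 0.34761723·0.34065852) = 106.119380
y = r_b·(sin φ − φ·cos φ) = 100.244466·(0.34065852 − 0.34761723·0.94018709) = 1.386711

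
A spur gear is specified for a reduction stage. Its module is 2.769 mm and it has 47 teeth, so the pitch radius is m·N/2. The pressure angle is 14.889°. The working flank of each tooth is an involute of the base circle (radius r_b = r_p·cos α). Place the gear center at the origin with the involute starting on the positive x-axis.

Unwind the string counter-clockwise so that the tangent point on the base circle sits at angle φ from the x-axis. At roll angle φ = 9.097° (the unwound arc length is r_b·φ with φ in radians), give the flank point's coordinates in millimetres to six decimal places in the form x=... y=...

x=63.674412 y=0.083689

pitch radius r_p = m·N/2 = 2.769·47/2 = 65.071500
base radius r_b = r_p·cos α = 65.071500·cos 14.889° = 62.886752
roll angle φ = 9.097° = 0.15877260 rad
x = r_b·(cos φ + φ·sin φ) = 62.886752·(0.98742209 + 0.15877260·0.15810637) = 63.674412
y = r_b·(sin φ − φ·cos φ) = 62.886752·(0.15810637 − 0.15877260·0.98742209) = 0.083689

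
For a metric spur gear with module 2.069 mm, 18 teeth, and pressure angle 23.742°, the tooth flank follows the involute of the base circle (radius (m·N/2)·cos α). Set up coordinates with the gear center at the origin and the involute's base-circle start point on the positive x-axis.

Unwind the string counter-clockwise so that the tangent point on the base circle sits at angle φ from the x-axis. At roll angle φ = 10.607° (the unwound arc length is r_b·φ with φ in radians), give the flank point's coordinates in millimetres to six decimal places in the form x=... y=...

pitch radius r_p = m·N/2 = 2.069·18/2 = 18.621000
base radius r_b = r_p·cos α = 18.621000·cos 23.742° = 17.045062
roll angle φ = 10.607° = 0.18512707 rad
x = r_b·(cos φ + φ·sin φ) = 17.045062·(0.98291287 + 0.18512707·0.18407144) = 17.334649
y = r_b·(sin φ − φ·cos φ) = 17.045062·(0.18407144 − 0.18512707·0.98291287) = 0.035925

x=17.334649 y=0.035925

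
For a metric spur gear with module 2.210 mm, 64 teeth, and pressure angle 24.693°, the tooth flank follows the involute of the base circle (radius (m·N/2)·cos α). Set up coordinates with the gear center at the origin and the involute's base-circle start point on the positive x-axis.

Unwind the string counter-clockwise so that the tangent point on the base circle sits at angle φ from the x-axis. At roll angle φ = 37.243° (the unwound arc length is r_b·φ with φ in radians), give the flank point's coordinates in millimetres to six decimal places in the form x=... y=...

pitch radius r_p = m·N/2 = 2.210·64/2 = 70.720000
base radius r_b = r_p·cos α = 70.720000·cos 24.693° = 64.253308
roll angle φ = 37.243° = 0.65001297 rad
x = r_b·(cos φ + φ·sin φ) = 64.253308·(0.79607595 + 0.65001297·0.60519673) = 76.426848
y = r_b·(sin φ − φ·cos φ) = 64.253308·(0.60519673 − 0.65001297·0.79607595) = 5.637395

x=76.426848 y=5.637395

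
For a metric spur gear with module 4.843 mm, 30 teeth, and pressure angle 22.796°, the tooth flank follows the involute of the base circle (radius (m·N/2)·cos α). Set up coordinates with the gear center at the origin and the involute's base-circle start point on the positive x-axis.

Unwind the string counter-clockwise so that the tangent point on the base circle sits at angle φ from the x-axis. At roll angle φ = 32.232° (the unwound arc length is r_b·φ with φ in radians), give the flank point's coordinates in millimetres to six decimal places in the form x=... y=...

x=76.743964 y=3.849912

pitch radius r_p = m·N/2 = 4.843·30/2 = 72.645000
base radius r_b = r_p·cos α = 72.645000·cos 22.796° = 66.970714
roll angle φ = 32.232° = 0.56255452 rad
x = r_b·(cos φ + φ·sin φ) = 66.970714·(0.84589542 + 0.56255452·0.53334880) = 76.743964
y = r_b·(sin φ − φ·cos φ) = 66.970714·(0.53334880 − 0.56255452·0.84589542) = 3.849912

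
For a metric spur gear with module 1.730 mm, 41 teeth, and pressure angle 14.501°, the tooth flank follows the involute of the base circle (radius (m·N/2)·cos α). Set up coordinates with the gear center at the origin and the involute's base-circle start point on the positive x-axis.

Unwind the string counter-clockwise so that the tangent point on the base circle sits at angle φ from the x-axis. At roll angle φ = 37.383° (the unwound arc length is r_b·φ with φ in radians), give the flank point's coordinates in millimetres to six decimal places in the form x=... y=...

x=40.883860 y=3.045588

pitch radius r_p = m·N/2 = 1.730·41/2 = 35.465000
base radius r_b = r_p·cos α = 35.465000·cos 14.501° = 34.335201
roll angle φ = 37.383° = 0.65245643 rad
x = r_b·(cos φ + φ·sin φ) = 34.335201·(0.79459480 + 0.65245643·0.60714011) = 40.883860
y = r_b·(sin φ − φ·cos φ) = 34.335201·(0.60714011 − 0.65245643·0.79459480) = 3.045588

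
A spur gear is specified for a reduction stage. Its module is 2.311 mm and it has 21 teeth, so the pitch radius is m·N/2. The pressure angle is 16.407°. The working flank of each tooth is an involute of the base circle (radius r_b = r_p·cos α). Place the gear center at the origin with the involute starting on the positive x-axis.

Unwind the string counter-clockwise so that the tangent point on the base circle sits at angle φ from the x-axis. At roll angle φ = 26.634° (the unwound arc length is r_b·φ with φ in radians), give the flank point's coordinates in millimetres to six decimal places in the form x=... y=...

pitch radius r_p = m·N/2 = 2.311·21/2 = 24.265500
base radius r_b = r_p·cos α = 24.265500·cos 16.407° = 23.277396
roll angle φ = 26.634° = 0.46485099 rad
x = r_b·(cos φ + φ·sin φ) = 23.277396·(0.89388837 + 0.46485099·0.44828961) = 25.658121
y = r_b·(sin φ − φ·cos φ) = 23.277396·(0.44828961 − 0.46485099·0.89388837) = 0.762677

x=25.658121 y=0.762677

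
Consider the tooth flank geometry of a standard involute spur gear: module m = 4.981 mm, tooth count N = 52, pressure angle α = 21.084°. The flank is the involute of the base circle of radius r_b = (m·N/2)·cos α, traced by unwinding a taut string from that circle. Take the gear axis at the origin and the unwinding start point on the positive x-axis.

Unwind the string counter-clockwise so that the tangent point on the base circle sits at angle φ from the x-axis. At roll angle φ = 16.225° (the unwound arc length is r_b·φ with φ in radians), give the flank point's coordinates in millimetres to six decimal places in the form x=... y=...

pitch radius r_p = m·N/2 = 4.981·52/2 = 129.506000
base radius r_b = r_p·cos α = 129.506000·cos 21.084° = 120.836095
roll angle φ = 16.225° = 0.28317967 rad
x = r_b·(cos φ + φ·sin φ) = 120.836095·(0.96017186 + 0.28317967·0.27941009) = 125.584364
y = r_b·(sin φ − φ·cos φ) = 120.836095·(0.27941009 − 0.28317967·0.96017186) = 0.907350

x=125.584364 y=0.907350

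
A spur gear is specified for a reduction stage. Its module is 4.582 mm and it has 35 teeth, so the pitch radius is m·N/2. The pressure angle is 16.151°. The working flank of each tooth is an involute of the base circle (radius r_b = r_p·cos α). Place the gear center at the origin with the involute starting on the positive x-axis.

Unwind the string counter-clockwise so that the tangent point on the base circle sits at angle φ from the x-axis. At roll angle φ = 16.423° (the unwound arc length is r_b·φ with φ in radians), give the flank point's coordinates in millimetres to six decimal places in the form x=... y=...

pitch radius r_p = m·N/2 = 4.582·35/2 = 80.185000
base radius r_b = r_p·cos α = 80.185000·cos 16.151° = 77.020253
roll angle φ = 16.423° = 0.28663542 rad
x = r_b·(cos φ + φ·sin φ) = 77.020253·(0.95920056 + 0.28663542·0.28272653) = 80.119548
y = r_b·(sin φ − φ·cos φ) = 77.020253·(0.28272653 − 0.28663542·0.95920056) = 0.599654

x=80.119548 y=0.599654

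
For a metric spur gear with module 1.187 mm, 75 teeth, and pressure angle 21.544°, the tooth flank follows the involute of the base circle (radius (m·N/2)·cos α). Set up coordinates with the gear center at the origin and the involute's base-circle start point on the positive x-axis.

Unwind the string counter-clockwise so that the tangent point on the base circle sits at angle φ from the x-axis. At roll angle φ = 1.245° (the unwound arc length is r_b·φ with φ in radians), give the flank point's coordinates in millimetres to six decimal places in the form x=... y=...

x=41.412445 y=0.000142

pitch radius r_p = m·N/2 = 1.187·75/2 = 44.512500
base radius r_b = r_p·cos α = 44.512500·cos 21.544° = 41.402672
roll angle φ = 1.245° = 0.02172935 rad
x = r_b·(cos φ + φ·sin φ) = 41.402672·(0.99976393 + 0.02172935·0.02172764) = 41.412445
y = r_b·(sin φ − φ·cos φ) = 41.402672·(0.02172764 − 0.02172935·0.99976393) = 0.000142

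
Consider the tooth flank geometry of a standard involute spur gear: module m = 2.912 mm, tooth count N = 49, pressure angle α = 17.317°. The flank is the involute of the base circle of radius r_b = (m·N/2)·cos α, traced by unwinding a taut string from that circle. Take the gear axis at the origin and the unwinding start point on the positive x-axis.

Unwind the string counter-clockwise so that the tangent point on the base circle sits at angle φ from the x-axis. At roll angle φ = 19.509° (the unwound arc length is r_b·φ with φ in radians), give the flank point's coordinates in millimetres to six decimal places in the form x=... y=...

pitch radius r_p = m·N/2 = 2.912·49/2 = 71.344000
base radius r_b = r_p·cos α = 71.344000·cos 17.317° = 68.110157
roll angle φ = 19.509° = 0.34049628 rad
x = r_b·(cos φ + φ·sin φ) = 68.110157·(0.94258905 + 0.34049628·0.33395492) = 71.944721
y = r_b·(sin φ − φ·cos φ) = 68.110157·(0.33395492 − 0.34049628·0.94258905) = 0.885899

x=71.944721 y=0.885899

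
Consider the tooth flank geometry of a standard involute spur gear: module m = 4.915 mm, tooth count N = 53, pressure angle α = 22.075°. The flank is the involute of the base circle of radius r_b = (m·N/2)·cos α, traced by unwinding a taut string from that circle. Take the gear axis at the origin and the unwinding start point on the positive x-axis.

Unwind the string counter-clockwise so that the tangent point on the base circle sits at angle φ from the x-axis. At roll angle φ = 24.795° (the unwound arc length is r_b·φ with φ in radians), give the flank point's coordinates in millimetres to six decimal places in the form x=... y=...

x=131.477807 y=3.200023

pitch radius r_p = m·N/2 = 4.915·53/2 = 130.247500
base radius r_b = r_p·cos α = 130.247500·cos 22.075° = 120.699408
roll angle φ = 24.795° = 0.43275439 rad
x = r_b·(cos φ + φ·sin φ) = 120.699408·(0.90781408 + 0.43275439·0.41937286) = 131.477807
y = r_b·(sin φ − φ·cos φ) = 120.699408·(0.41937286 − 0.43275439·0.90781408) = 3.200023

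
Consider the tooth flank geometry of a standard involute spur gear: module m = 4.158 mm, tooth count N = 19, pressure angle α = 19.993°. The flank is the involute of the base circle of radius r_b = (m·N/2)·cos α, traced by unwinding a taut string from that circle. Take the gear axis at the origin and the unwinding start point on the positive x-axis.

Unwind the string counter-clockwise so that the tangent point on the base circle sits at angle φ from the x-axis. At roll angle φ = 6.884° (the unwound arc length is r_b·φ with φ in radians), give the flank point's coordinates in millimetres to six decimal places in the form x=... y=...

x=37.387411 y=0.021430

pitch radius r_p = m·N/2 = 4.158·19/2 = 39.501000
base radius r_b = r_p·cos α = 39.501000·cos 19.993° = 37.120449
roll angle φ = 6.884° = 0.12014847 rad
x = r_b·(cos φ + φ·sin φ) = 37.120449·(0.99279085 + 0.12014847·0.11985960) = 37.387411
y = r_b·(sin φ − φ·cos φ) = 37.120449·(0.11985960 − 0.12014847·0.99279085) = 0.021430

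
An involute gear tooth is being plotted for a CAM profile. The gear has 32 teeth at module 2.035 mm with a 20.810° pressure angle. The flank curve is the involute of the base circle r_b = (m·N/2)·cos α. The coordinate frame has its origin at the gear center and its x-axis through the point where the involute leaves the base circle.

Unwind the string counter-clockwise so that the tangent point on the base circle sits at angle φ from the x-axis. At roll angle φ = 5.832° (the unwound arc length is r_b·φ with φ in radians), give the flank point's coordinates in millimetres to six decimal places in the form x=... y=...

x=30.593166 y=0.010688

pitch radius r_p = m·N/2 = 2.035·32/2 = 32.560000
base radius r_b = r_p·cos α = 32.560000·cos 20.810° = 30.435906
roll angle φ = 5.832° = 0.10178760 rad
x = r_b·(cos φ + φ·sin φ) = 30.435906·(0.99482411 + 0.10178760·0.10161193) = 30.593166
y = r_b·(sin φ − φ·cos φ) = 30.435906·(0.10161193 − 0.10178760·0.99482411) = 0.010688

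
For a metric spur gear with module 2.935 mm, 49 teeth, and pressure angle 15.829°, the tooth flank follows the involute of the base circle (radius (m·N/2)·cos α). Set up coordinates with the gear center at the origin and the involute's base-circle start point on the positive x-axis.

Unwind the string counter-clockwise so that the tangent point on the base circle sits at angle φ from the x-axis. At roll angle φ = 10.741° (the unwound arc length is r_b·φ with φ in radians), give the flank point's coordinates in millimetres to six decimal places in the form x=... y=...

x=70.385737 y=0.151392

pitch radius r_p = m·N/2 = 2.935·49/2 = 71.907500
base radius r_b = r_p·cos α = 71.907500·cos 15.829° = 69.180772
roll angle φ = 10.741° = 0.18746581 rad
x = r_b·(cos φ + φ·sin φ) = 69.180772·(0.98247968 + 0.18746581·0.18636971) = 70.385737
y = r_b·(sin φ − φ·cos φ) = 69.180772·(0.18636971 − 0.18746581·0.98247968) = 0.151392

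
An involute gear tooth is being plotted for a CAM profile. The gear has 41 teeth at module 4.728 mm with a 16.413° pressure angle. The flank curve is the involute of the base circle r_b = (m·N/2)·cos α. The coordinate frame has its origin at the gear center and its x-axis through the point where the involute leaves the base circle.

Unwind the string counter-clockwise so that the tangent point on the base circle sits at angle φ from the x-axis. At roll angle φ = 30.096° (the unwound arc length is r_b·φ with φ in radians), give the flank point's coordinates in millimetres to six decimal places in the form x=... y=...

x=104.929479 y=4.368878

pitch radius r_p = m·N/2 = 4.728·41/2 = 96.924000
base radius r_b = r_p·cos α = 96.924000·cos 16.413° = 92.974336
roll angle φ = 30.096° = 0.52527429 rad
x = r_b·(cos φ + φ·sin φ) = 92.974336·(0.86518643 + 0.52527429·0.50145034) = 104.929479
y = r_b·(sin φ − φ·cos φ) = 92.974336·(0.50145034 − 0.52527429·0.86518643) = 4.368878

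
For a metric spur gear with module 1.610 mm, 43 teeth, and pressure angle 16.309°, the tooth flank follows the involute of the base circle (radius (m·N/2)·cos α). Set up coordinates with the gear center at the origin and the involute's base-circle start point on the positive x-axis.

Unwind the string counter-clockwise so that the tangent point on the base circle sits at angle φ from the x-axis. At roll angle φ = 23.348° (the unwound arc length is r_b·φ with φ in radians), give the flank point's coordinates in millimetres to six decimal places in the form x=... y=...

pitch radius r_p = m·N/2 = 1.610·43/2 = 34.615000
base radius r_b = r_p·cos α = 34.615000·cos 16.309° = 33.222134
roll angle φ = 23.348° = 0.40749947 rad
x = r_b·(cos φ + φ·sin φ) = 33.222134·(0.91811469 + 0.40749947·0.39631480) = 35.867039
y = r_b·(sin φ − φ·cos φ) = 33.222134·(0.39631480 − 0.40749947·0.91811469) = 0.736985

x=35.867039 y=0.736985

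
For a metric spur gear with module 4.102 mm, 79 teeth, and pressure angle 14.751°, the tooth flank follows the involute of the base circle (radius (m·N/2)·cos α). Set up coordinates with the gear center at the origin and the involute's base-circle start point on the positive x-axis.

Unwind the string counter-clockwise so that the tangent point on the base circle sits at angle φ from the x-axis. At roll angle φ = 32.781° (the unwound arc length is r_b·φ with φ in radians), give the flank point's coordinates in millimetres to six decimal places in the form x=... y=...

x=180.273195 y=9.465247

pitch radius r_p = m·N/2 = 4.102·79/2 = 162.029000
base radius r_b = r_p·cos α = 162.029000·cos 14.751° = 156.688766
roll angle φ = 32.781° = 0.57213638 rad
x = r_b·(cos φ + φ·sin φ) = 156.688766·(0.84074619 + 0.57213638·0.54142944) = 180.273195
y = r_b·(sin φ − φ·cos φ) = 156.688766·(0.54142944 − 0.57213638·0.84074619) = 9.465247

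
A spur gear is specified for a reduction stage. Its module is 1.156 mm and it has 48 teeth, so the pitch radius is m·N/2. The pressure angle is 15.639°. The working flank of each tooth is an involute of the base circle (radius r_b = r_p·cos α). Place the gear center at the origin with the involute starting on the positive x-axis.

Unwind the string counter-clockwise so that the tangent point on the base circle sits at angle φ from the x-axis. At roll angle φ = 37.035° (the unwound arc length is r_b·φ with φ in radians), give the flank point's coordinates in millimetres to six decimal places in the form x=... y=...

pitch radius r_p = m·N/2 = 1.156·48/2 = 27.744000
base radius r_b = r_p·cos α = 27.744000·cos 15.639° = 26.716898
roll angle φ = 37.035° = 0.64638269 rad
x = r_b·(cos φ + φ·sin φ) = 26.716898·(0.79826773 + 0.64638269·0.60230277) = 31.728609
y = r_b·(sin φ − φ·cos φ) = 26.716898·(0.60230277 − 0.64638269·0.79826773) = 2.306104

x=31.728609 y=2.306104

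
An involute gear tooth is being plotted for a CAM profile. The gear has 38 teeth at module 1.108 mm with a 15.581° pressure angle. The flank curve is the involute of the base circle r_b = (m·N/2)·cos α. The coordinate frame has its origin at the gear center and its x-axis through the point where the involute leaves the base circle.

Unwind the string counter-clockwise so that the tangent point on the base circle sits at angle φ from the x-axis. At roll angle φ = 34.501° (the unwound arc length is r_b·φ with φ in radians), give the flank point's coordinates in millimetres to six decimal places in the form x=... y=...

x=23.628157 y=1.423015

pitch radius r_p = m·N/2 = 1.108·38/2 = 21.052000
base radius r_b = r_p·cos α = 21.052000·cos 15.581° = 20.278375
roll angle φ = 34.501° = 0.60215605 rad
x = r_b·(cos φ + φ·sin φ) = 20.278375·(0.82411630 + 0.60215605·0.56642062) = 23.628157
y = r_b·(sin φ − φ·cos φ) = 20.278375·(0.56642062 − 0.60215605·0.82411630) = 1.423015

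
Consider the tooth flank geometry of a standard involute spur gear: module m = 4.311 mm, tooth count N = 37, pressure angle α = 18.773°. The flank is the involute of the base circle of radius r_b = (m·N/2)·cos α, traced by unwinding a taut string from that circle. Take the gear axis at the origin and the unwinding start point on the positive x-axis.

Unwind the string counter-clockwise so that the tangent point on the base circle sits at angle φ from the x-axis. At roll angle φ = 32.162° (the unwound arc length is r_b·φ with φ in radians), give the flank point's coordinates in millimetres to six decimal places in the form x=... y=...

pitch radius r_p = m·N/2 = 4.311·37/2 = 79.753500
base radius r_b = r_p·cos α = 79.753500·cos 18.773° = 75.510695
roll angle φ = 32.162° = 0.56133279 rad
x = r_b·(cos φ + φ·sin φ) = 75.510695·(0.84654640 + 0.56133279·0.53231494) = 86.486343
y = r_b·(sin φ − φ·cos φ) = 75.510695·(0.53231494 − 0.56133279·0.84654640) = 4.313223

x=86.486343 y=4.313223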